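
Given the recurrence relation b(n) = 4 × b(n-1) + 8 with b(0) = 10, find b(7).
Computing step by step:
b(0) = 10
b(1) = 4 × 10 + 8 = 48
b(2) = 4 × 48 + 8 = 200
b(3) = 4 × 200 + 8 = 808
b(4) = 4 × 808 + 8 = 3240
b(5) = 4 × 3240 + 8 = 12968
b(6) = 4 × 12968 + 8 = 51880
b(7) = 4 × 51880 + 8 = 207528

207528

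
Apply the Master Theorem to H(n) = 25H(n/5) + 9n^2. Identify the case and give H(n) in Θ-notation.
Master Theorem template: H(n) = a·H(n/b) + f(n).
Here: a=25, b=5, f(n)=9n^2
Compute log_b(a) = log_5(25) = 2.
f(n) = 9n^2 = Θ(n^2). Case 2: H(n) = Θ(n^2 log n).

Case 2: H(n) = Θ(n^2 log n)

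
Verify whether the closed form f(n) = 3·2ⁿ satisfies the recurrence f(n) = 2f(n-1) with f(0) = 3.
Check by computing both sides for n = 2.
From the recurrence with f(0) = 3:
  f(0) = 3, f(1) = 6, f(2) = 12
  so the recurrence gives f(2) = 12.
From the proposed closed form f(n) = 3·2ⁿ:
  f(2) = 12.
Both sides give 12 at n = 2, and the initial condition(s) match, so the closed form is consistent.

Yes, the closed form is correct.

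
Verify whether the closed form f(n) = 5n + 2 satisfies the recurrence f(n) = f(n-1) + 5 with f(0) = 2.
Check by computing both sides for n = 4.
From the recurrence with f(0) = 2:
  f(0) = 2, f(1) = 7, f(2) = 12, f(3) = 17, f(4) = 22
  so the recurrence gives f(4) = 22.
From the proposed closed form f(n) = 5n + 2:
  f(4) = 22.
Both sides give 22 at n = 4, and the initial condition(s) match, so the closed form is consistent.

Yes, the closed form is correct.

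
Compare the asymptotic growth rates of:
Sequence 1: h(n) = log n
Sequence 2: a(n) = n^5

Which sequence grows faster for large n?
Comparing growth rates:
Growth-rate hierarchy: log n ≺ any polynomial ≺ any exponential cⁿ (c>1) ≺ n! ≺ nⁿ.
polynomial degree 5 dominates logarithmic asymptotically.

a(n) grows faster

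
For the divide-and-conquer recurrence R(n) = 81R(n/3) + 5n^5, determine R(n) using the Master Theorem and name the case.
Master Theorem template: R(n) = a·R(n/b) + f(n).
Here: a=81, b=3, f(n)=5n^5
Compute log_b(a) = log_3(81) = 4.
f(n) = 5n^5 = Ω(n^(4+ε)) with ε = 1, and the regularity condition holds (a·f(n/b) = (a/b^5)·f(n) with a/b^5 = 3^-1 < 1). Case 3: R(n) = Θ(f(n)) = Θ(n^5).

Case 3: R(n) = Θ(n^5)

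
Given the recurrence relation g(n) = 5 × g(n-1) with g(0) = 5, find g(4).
Computing step by step:
g(0) = 5
g(1) = 5 × 5 = 25
g(2) = 5 × 25 = 125
g(3) = 5 × 125 = 625
g(4) = 5 × 625 = 3125

3125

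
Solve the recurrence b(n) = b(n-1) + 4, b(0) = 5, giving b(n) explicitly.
Recurrence: b(n) = b(n-1) + 4, initial: b(0) = 5.
Each step adds 4, so b(n) = b(0) + 4n = 4n + 5.

b(n) = 4n + 5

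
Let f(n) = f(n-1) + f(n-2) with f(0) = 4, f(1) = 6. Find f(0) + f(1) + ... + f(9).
Computing the sequence terms: 4, 6, 10, 16, 26, 42, 68, 110, 178, 288
Adding these values together:

748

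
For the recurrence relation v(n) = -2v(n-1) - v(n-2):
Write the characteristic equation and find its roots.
Substitute v(n) = rⁿ and divide through by rⁿ⁻²: r² + 2r + 1 = 0
Factor: (r + 1)² = 0, so r = -1 (double root).
General solution: v(n) = (A + Bn)·(-1)ⁿ

Characteristic: r² + 2r + 1 = 0, Roots: r = -1 (double root)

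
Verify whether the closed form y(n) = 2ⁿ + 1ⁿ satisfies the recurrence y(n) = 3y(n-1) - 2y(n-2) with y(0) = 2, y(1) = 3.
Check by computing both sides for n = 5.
From the recurrence with y(0) = 2, y(1) = 3:
  y(0) = 2, y(1) = 3, y(2) = 5, y(3) = 9, y(4) = 17, y(5) = 33
  so the recurrence gives y(5) = 33.
From the proposed closed form y(n) = 2ⁿ + 1ⁿ:
  y(5) = 33.
Both sides give 33 at n = 5, and the initial condition(s) match, so the closed form is consistent.

Yes, the closed form is correct.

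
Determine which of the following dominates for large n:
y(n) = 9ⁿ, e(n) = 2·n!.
Comparing growth rates:
Growth-rate hierarchy: log n ≺ any polynomial ≺ any exponential cⁿ (c>1) ≺ n! ≺ nⁿ.
factorial dominates exponential base 9 asymptotically.

e(n) grows faster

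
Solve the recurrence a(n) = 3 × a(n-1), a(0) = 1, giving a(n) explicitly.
Recurrence: a(n) = 3 × a(n-1), initial: a(0) = 1.
Each term is 3 times the previous, so this is geometric with ratio 3. After n steps: a(n) = a(0)·3ⁿ = 3ⁿ.

a(n) = 3ⁿ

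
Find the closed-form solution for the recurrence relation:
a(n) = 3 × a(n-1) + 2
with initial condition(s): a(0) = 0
Recurrence: a(n) = 3 × a(n-1) + 2, initial: a(0) = 0.
Try a(n) = A·3ⁿ + C. Substituting: A·3ⁿ + C = 3(A·3ⁿ⁻¹ + C) + 2 = A·3ⁿ + 3C + 2, so C = 3C + 2, giving C = -1. Then a(0) = A - 1 = 0 gives A = 1.

a(n) = 3ⁿ - 1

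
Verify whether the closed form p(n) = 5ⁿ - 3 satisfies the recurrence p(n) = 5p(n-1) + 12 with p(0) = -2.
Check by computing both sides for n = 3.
From the recurrence with p(0) = -2:
  p(0) = -2, p(1) = 2, p(2) = 22, p(3) = 122
  so the recurrence gives p(3) = 122.
From the proposed closed form p(n) = 5ⁿ - 3:
  p(3) = 122.
Both sides give 122 at n = 3, and the initial condition(s) match, so the closed form is consistent.

Yes, the closed form is correct.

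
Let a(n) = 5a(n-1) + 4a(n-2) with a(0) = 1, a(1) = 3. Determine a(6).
Computing the sequence terms:
1, 3, 19, 107, 611, 3483, 19859

19859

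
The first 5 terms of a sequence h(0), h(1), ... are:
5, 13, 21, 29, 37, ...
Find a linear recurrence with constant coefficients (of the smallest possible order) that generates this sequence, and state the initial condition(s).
Look for the lowest-order linear relation among consecutive terms.
Observation: consecutive differences are constant (= 8).
Check at n=2: 1·13 + 8 = 21. ✓

h(n) = h(n-1) + 8, h(0) = 5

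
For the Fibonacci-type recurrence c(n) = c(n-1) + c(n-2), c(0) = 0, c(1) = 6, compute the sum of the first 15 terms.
Computing the sequence terms: 0, 6, 6, 12, 18, 30, 48, 78, 126, 204, 330, 534, 864, 1398, 2262
Adding these values together:

5916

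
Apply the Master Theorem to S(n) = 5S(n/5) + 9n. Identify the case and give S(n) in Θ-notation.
Master Theorem template: S(n) = a·S(n/b) + f(n).
Here: a=5, b=5, f(n)=9n
Compute log_b(a) = log_5(5) = 1.
f(n) = 9n = Θ(n). Case 2: S(n) = Θ(n log n).

Case 2: S(n) = Θ(n log n)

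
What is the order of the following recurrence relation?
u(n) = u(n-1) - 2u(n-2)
The order is the largest lag k for which u(n-k) appears. Here the deepest term is u(n-2), so the order is 2.

Order 2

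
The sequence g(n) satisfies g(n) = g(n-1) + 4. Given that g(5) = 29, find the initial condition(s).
g(5) = g(0) + 5·4, so g(0) = 29 - 20 = 9.

g(0) = 9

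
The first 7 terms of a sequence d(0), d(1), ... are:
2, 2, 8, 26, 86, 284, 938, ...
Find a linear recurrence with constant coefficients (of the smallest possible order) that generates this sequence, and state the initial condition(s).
Look for the lowest-order linear relation among consecutive terms.
Observation: d(n) - 3·d(n-1) - (1)·d(n-2) = 0 holds for the shown terms, and no order-1 relation d(n) = α·d(n-1) + β fits.
Check at n=3: 3·8 + (1)·2 = 26. ✓

d(n) = 3d(n-1) + d(n-2), d(0) = 2, d(1) = 2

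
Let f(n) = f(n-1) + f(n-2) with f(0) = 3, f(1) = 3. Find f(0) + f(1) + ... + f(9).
Computing the sequence terms: 3, 3, 6, 9, 15, 24, 39, 63, 102, 165
Adding these values together:

429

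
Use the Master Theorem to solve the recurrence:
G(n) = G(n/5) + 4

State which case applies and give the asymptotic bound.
Master Theorem template: G(n) = a·G(n/b) + f(n).
Here: a=1, b=5, f(n)=4
Compute log_b(a) = log_5(1) = 0.
f(n) = 4 = Θ(1). Case 2: G(n) = Θ(log n).

Case 2: G(n) = Θ(log n)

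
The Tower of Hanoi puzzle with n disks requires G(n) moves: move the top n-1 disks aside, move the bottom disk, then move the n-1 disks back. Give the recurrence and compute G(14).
Moving n disks = move the top n-1 disks aside (G(n-1) moves) + move the largest disk (1 move) + move the n-1 disks back on top (G(n-1) moves), so G(n) = 2G(n-1) + 1, with G(1) = 1 (a single disk takes one move).
First terms: 1, 3, 7, 15, 31, 63, … — each is one less than a power of 2. Indeed G(n) + 1 = 2(G(n-1) + 1) with G(1) + 1 = 2, so G(n) + 1 = 2ⁿ and G(n) = 2ⁿ - 1.
Hence G(14) = 2^14 - 1 = 16384 - 1 = 16383.

G(n) = 2G(n-1) + 1, G(1) = 1; G(14) = 16383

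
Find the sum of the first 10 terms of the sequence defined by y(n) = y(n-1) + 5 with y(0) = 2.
Computing the sequence terms: 2, 7, 12, 17, 22, 27, 32, 37, 42, 47
Adding these values together:

245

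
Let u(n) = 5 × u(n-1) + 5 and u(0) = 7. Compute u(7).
Computing step by step:
u(0) = 7
u(1) = 5 × 7 + 5 = 40
u(2) = 5 × 40 + 5 = 205
u(3) = 5 × 205 + 5 = 1030
u(4) = 5 × 1030 + 5 = 5155
u(5) = 5 × 5155 + 5 = 25780
u(6) = 5 × 25780 + 5 = 128905
u(7) = 5 × 128905 + 5 = 644530

644530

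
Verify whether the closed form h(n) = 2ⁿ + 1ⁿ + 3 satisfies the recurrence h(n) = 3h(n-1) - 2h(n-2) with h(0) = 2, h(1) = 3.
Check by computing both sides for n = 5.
From the recurrence with h(0) = 2, h(1) = 3:
  h(0) = 2, h(1) = 3, h(2) = 5, h(3) = 9, h(4) = 17, h(5) = 33
  so the recurrence gives h(5) = 33.
From the proposed closed form h(n) = 2ⁿ + 1ⁿ + 3:
  h(5) = 36.
The recurrence gives 33 but the closed form gives 36, so the closed form does not satisfy the recurrence.

No, the closed form is incorrect.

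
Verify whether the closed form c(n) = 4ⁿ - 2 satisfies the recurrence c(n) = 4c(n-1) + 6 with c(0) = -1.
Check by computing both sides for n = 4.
From the recurrence with c(0) = -1:
  c(0) = -1, c(1) = 2, c(2) = 14, c(3) = 62, c(4) = 254
  so the recurrence gives c(4) = 254.
From the proposed closed form c(n) = 4ⁿ - 2:
  c(4) = 254.
Both sides give 254 at n = 4, and the initial condition(s) match, so the closed form is consistent.

Yes, the closed form is correct.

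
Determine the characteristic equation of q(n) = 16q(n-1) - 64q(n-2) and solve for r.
Substitute q(n) = rⁿ and divide through by rⁿ⁻²: r² - 16r + 64 = 0
Factor: (r - 8)² = 0, so r = 8 (double root).
General solution: q(n) = (A + Bn)·8ⁿ

Characteristic: r² - 16r + 64 = 0, Roots: r = 8 (double root)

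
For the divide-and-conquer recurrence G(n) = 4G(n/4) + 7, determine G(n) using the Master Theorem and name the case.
Master Theorem template: G(n) = a·G(n/b) + f(n).
Here: a=4, b=4, f(n)=7
Compute log_b(a) = log_4(4) = 1.
f(n) = 7 = O(n^(1-ε)) with ε = 1. Case 1: G(n) = Θ(n^log_b(a)) = Θ(n).

Case 1: G(n) = Θ(n)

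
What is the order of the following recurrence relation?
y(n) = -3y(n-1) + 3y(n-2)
The order is the largest lag k for which y(n-k) appears. Here the deepest term is y(n-2), so the order is 2.

Order 2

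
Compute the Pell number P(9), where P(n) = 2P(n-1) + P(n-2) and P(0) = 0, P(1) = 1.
Computing the sequence terms:
0, 1, 2, 5, 12, 29, 70, 169, 408, 985

985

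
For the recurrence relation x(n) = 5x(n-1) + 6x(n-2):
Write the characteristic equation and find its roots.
Substitute x(n) = rⁿ and divide through by rⁿ⁻²: r² - 5r - 6 = 0
Factor: (r - 6)(r + 1) = 0, so r = 6, -1.
General solution: x(n) = A·6ⁿ + B·(-1)ⁿ

Characteristic: r² - 5r - 6 = 0, Roots: r = 6, -1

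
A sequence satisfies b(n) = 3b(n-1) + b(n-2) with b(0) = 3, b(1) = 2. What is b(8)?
Computing the sequence terms:
3, 2, 9, 29, 96, 317, 1047, 3458, 11421

11421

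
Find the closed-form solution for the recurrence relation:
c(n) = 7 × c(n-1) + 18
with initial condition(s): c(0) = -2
Recurrence: c(n) = 7 × c(n-1) + 18, initial: c(0) = -2.
Try c(n) = A·7ⁿ + C. Substituting: A·7ⁿ + C = 7(A·7ⁿ⁻¹ + C) + 18 = A·7ⁿ + 7C + 18, so C = 7C + 18, giving C = -3. Then c(0) = A - 3 = -2 gives A = 1.

c(n) = 7ⁿ - 3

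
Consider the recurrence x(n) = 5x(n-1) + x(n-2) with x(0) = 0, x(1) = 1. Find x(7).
Computing the sequence terms:
0, 1, 5, 26, 135, 701, 3640, 18901

18901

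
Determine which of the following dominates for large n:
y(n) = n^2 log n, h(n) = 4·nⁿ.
Comparing growth rates:
Growth-rate hierarchy: log n ≺ any polynomial ≺ any exponential cⁿ (c>1) ≺ n! ≺ nⁿ.
super-exponential nⁿ dominates polynomial degree 2 (with log factor) asymptotically.

h(n) grows faster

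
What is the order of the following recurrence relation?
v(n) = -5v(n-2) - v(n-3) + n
The order is the largest lag k for which v(n-k) appears. Here the deepest term is v(n-3) (the n term is non-homogeneous and does not affect the order), so the order is 3.

Order 3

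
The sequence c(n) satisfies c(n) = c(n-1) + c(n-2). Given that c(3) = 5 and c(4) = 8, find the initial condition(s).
Work backwards using c(k) = c(k+2) - c(k+1):
c(2) = c(4) - c(3) = 8 - 5 = 3
c(1) = c(3) - c(2) = 5 - 3 = 2
c(0) = c(2) - c(1) = 3 - 2 = 1

c(0) = 1, c(1) = 2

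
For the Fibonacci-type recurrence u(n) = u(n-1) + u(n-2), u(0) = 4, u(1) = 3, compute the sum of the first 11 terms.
Computing the sequence terms: 4, 3, 7, 10, 17, 27, 44, 71, 115, 186, 301
Adding these values together:

785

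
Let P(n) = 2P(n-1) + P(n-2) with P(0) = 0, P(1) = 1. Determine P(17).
Computing the sequence terms:
0, 1, 2, 5, 12, 29, 70, 169, 408, 985, 2378, 5741, 13860, 33461, 80782, 195025, 470832, 1136689

1136689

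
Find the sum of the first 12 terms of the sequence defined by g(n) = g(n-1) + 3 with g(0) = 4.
Computing the sequence terms: 4, 7, 10, 13, 16, 19, 22, 25, 28, 31, 34, 37
Adding these values together:

246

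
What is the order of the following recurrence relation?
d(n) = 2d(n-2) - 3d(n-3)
The order is the largest lag k for which d(n-k) appears. Here the deepest term is d(n-3), so the order is 3.

Order 3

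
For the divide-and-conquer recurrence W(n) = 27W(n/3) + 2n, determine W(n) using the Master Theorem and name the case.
Master Theorem template: W(n) = a·W(n/b) + f(n).
Here: a=27, b=3, f(n)=2n
Compute log_b(a) = log_3(27) = 3.
f(n) = 2n = O(n^(3-ε)) with ε = 2. Case 1: W(n) = Θ(n^log_b(a)) = Θ(n^3).

Case 1: W(n) = Θ(n^3)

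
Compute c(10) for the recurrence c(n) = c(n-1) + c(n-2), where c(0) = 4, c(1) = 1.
Computing the sequence terms:
4, 1, 5, 6, 11, 17, 28, 45, 73, 118, 191

191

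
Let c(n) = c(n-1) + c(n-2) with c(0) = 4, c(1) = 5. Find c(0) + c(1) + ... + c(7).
Computing the sequence terms: 4, 5, 9, 14, 23, 37, 60, 97
Adding these values together:

249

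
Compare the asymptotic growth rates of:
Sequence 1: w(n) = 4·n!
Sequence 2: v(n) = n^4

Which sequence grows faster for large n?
Comparing growth rates:
Growth-rate hierarchy: log n ≺ any polynomial ≺ any exponential cⁿ (c>1) ≺ n! ≺ nⁿ.
factorial dominates polynomial degree 4 asymptotically.

w(n) grows faster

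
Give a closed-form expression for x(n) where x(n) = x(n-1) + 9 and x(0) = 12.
Recurrence: x(n) = x(n-1) + 9, initial: x(0) = 12.
Each step adds 9, so x(n) = x(0) + 9n = 9n + 12.

x(n) = 9n + 12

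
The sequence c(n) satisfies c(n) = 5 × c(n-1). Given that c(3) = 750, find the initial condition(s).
In general c(n) = 5ⁿ · c(0). At n = 3: c(0) = c(3) / 5^3 = 750 / 125 = 6.

c(0) = 6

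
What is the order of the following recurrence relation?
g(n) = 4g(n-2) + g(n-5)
The order is the largest lag k for which g(n-k) appears. Here the deepest term is g(n-5), so the order is 5.

Order 5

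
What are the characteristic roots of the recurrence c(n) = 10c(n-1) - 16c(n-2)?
Substitute c(n) = rⁿ and divide through by rⁿ⁻²: r² - 10r + 16 = 0
Factor: (r - 8)(r - 2) = 0, so r = 8, 2.
General solution: c(n) = A·8ⁿ + B·2ⁿ

Characteristic: r² - 10r + 16 = 0, Roots: r = 8, 2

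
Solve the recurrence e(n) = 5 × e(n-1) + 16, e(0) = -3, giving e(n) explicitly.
Recurrence: e(n) = 5 × e(n-1) + 16, initial: e(0) = -3.
Try e(n) = A·5ⁿ + C. Substituting: A·5ⁿ + C = 5(A·5ⁿ⁻¹ + C) + 16 = A·5ⁿ + 5C + 16, so C = 5C + 16, giving C = -4. Then e(0) = A - 4 = -3 gives A = 1.

e(n) = 5ⁿ - 4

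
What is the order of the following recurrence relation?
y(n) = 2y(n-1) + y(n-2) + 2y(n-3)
The order is the largest lag k for which y(n-k) appears. Here the deepest term is y(n-3), so the order is 3.

Order 3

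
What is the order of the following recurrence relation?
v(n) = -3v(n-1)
The order is the largest lag k for which v(n-k) appears. Here the deepest term is v(n-1), so the order is 1.

Order 1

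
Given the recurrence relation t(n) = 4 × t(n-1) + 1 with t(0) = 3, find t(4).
Computing step by step:
t(0) = 3
t(1) = 4 × 3 + 1 = 13
t(2) = 4 × 13 + 1 = 53
t(3) = 4 × 53 + 1 = 213
t(4) = 4 × 213 + 1 = 853

853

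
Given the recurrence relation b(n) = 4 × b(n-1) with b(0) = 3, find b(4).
Computing step by step:
b(0) = 3
b(1) = 4 × 3 = 12
b(2) = 4 × 12 = 48
b(3) = 4 × 48 = 192
b(4) = 4 × 192 = 768

768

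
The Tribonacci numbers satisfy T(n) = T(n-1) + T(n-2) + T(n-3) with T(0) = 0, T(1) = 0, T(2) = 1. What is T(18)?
Computing the sequence terms:
0, 0, 1, 1, 2, 4, 7, 13, 24, 44, 81, 149, 274, 504, 927, 1705, 3136, 5768, 10609

10609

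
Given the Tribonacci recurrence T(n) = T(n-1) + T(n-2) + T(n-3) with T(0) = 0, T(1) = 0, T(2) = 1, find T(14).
Computing the sequence terms:
0, 0, 1, 1, 2, 4, 7, 13, 24, 44, 81, 149, 274, 504, 927

927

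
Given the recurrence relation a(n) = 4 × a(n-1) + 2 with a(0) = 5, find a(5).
Computing step by step:
a(0) = 5
a(1) = 4 × 5 + 2 = 22
a(2) = 4 × 22 + 2 = 90
a(3) = 4 × 90 + 2 = 362
a(4) = 4 × 362 + 2 = 1450
a(5) = 4 × 1450 + 2 = 5802

5802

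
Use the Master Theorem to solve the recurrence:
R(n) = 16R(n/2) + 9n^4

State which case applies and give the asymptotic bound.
Master Theorem template: R(n) = a·R(n/b) + f(n).
Here: a=16, b=2, f(n)=9n^4
Compute log_b(a) = log_2(16) = 4.
f(n) = 9n^4 = Θ(n^4). Case 2: R(n) = Θ(n^4 log n).

Case 2: R(n) = Θ(n^4 log n)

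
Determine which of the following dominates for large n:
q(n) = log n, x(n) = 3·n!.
Comparing growth rates:
Growth-rate hierarchy: log n ≺ any polynomial ≺ any exponential cⁿ (c>1) ≺ n! ≺ nⁿ.
factorial dominates logarithmic asymptotically.

x(n) grows faster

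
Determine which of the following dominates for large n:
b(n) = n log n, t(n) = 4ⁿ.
Comparing growth rates:
Growth-rate hierarchy: log n ≺ any polynomial ≺ any exponential cⁿ (c>1) ≺ n! ≺ nⁿ.
exponential base 4 dominates polynomial degree 1 (with log factor) asymptotically.

t(n) grows faster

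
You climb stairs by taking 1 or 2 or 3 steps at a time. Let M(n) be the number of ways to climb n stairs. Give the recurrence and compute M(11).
Condition on the size of the last step (1 to 3): before it there were n-1, …, n-3 stairs climbed, and these cases are disjoint, so M(n) = M(n-1) + M(n-2) + M(n-3) (order-3 linear recurrence).
Initial conditions by direct count (compositions of i into parts ≤ 3): M(1) = 1; M(2) = 2; M(3) = 4.
Iterating the recurrence: M(4) = 7, M(5) = 13, M(6) = 24, M(7) = 44, M(8) = 81, M(9) = 149, M(10) = 274, M(11) = 504.

M(n) = M(n-1) + M(n-2) + M(n-3), M(1) = 1, M(2) = 2, M(3) = 4; M(11) = 504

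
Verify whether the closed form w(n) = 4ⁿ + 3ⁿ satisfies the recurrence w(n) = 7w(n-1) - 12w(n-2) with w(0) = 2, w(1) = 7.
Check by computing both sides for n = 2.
From the recurrence with w(0) = 2, w(1) = 7:
  w(0) = 2, w(1) = 7, w(2) = 25
  so the recurrence gives w(2) = 25.
From the proposed closed form w(n) = 4ⁿ + 3ⁿ:
  w(2) = 25.
Both sides give 25 at n = 2, and the initial condition(s) match, so the closed form is consistent.

Yes, the closed form is correct.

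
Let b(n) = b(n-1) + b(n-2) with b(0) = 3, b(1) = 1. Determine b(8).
Computing the sequence terms:
3, 1, 4, 5, 9, 14, 23, 37, 60

60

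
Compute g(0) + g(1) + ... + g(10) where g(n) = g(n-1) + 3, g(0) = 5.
Computing the sequence terms: 5, 8, 11, 14, 17, 20, 23, 26, 29, 32, 35
Adding these values together:

220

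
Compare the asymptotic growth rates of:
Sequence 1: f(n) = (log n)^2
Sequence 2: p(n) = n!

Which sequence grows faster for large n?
Comparing growth rates:
Growth-rate hierarchy: log n ≺ any polynomial ≺ any exponential cⁿ (c>1) ≺ n! ≺ nⁿ.
factorial dominates polylogarithmic (log n)^2 asymptotically.

p(n) grows faster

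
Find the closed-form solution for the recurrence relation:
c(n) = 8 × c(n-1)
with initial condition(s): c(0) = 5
Recurrence: c(n) = 8 × c(n-1), initial: c(0) = 5.
Each term is 8 times the previous, so this is geometric with ratio 8. After n steps: c(n) = c(0)·8ⁿ = 5·8ⁿ.

c(n) = 5·8ⁿ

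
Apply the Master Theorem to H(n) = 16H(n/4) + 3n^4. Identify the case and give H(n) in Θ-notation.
Master Theorem template: H(n) = a·H(n/b) + f(n).
Here: a=16, b=4, f(n)=3n^4
Compute log_b(a) = log_4(16) = 2.
f(n) = 3n^4 = Ω(n^(2+ε)) with ε = 2, and the regularity condition holds (a·f(n/b) = (a/b^4)·f(n) with a/b^4 = 4^-2 < 1). Case 3: H(n) = Θ(f(n)) = Θ(n^4).

Case 3: H(n) = Θ(n^4)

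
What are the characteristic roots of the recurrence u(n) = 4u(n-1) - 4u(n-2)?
Substitute u(n) = rⁿ and divide through by rⁿ⁻²: r² - 4r + 4 = 0
Factor: (r - 2)² = 0, so r = 2 (double root).
General solution: u(n) = (A + Bn)·2ⁿ

Characteristic: r² - 4r + 4 = 0, Roots: r = 2 (double root)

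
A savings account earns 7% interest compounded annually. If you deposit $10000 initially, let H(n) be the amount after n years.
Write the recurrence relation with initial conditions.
Each year the balance grows by 7%, i.e. is multiplied by 1 + 7/100 = 1.07, so H(n) = 1.07 × H(n-1). The initial deposit gives H(0) = 10000.
Unrolling gives the closed form H(n) = 10000 × (1.07)ⁿ.

H(n) = 1.07 × H(n-1), H(0) = 10000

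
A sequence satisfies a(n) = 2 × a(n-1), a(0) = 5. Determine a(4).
Computing step by step:
a(0) = 5
a(1) = 2 × 5 = 10
a(2) = 2 × 10 = 20
a(3) = 2 × 20 = 40
a(4) = 2 × 40 = 80

80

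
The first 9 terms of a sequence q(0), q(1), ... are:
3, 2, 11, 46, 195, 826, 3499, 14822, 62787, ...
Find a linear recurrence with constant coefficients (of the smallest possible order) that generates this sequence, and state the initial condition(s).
Look for the lowest-order linear relation among consecutive terms.
Observation: q(n) - 4·q(n-1) - (1)·q(n-2) = 0 holds for the shown terms, and no order-1 relation q(n) = α·q(n-1) + β fits.
Check at n=3: 4·11 + (1)·2 = 46. ✓

q(n) = 4q(n-1) + q(n-2), q(0) = 3, q(1) = 2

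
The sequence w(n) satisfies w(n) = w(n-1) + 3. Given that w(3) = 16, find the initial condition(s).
w(3) = w(0) + 3·3, so w(0) = 16 - 9 = 7.

w(0) = 7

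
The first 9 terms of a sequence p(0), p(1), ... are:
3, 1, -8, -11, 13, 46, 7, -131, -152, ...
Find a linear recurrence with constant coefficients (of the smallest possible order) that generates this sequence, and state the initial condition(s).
Look for the lowest-order linear relation among consecutive terms.
Observation: p(n) - 1·p(n-1) - (-3)·p(n-2) = 0 holds for the shown terms, and no order-1 relation p(n) = α·p(n-1) + β fits.
Check at n=3: 1·-8 + (-3)·1 = -11. ✓

p(n) = p(n-1) - 3p(n-2), p(0) = 3, p(1) = 1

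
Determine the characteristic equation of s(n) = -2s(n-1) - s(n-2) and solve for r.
Substitute s(n) = rⁿ and divide through by rⁿ⁻²: r² + 2r + 1 = 0
Factor: (r + 1)² = 0, so r = -1 (double root).
General solution: s(n) = (A + Bn)·(-1)ⁿ

Characteristic: r² + 2r + 1 = 0, Roots: r = -1 (double root)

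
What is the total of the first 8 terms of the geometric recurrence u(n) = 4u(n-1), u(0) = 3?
Computing the sequence terms: 3, 12, 48, 192, 768, 3072, 12288, 49152
Adding these values together:

65535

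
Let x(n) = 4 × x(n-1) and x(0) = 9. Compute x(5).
Computing step by step:
x(0) = 9
x(1) = 4 × 9 = 36
x(2) = 4 × 36 = 144
x(3) = 4 × 144 = 576
x(4) = 4 × 576 = 2304
x(5) = 4 × 2304 = 9216

9216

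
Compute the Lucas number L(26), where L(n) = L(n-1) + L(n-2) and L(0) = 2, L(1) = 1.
Computing the sequence terms:
2, 1, 3, 4, 7, 11, 18, 29, 47, 76, 123, 199, 322, 521, 843, 1364, 2207, 3571, 5778, 9349, 15127, 24476, 39603, 64079, 103682, 167761, 271443

271443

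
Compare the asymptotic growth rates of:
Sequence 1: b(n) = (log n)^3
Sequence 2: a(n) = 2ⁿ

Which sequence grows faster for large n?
Comparing growth rates:
Growth-rate hierarchy: log n ≺ any polynomial ≺ any exponential cⁿ (c>1) ≺ n! ≺ nⁿ.
exponential base 2 dominates polylogarithmic (log n)^3 asymptotically.

a(n) grows faster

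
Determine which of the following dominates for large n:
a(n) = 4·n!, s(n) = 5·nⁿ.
Comparing growth rates:
Growth-rate hierarchy: log n ≺ any polynomial ≺ any exponential cⁿ (c>1) ≺ n! ≺ nⁿ.
super-exponential nⁿ dominates factorial asymptotically.

s(n) grows faster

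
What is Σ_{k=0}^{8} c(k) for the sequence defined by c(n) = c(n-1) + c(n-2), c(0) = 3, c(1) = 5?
Computing the sequence terms: 3, 5, 8, 13, 21, 34, 55, 89, 144
Adding these values together:

372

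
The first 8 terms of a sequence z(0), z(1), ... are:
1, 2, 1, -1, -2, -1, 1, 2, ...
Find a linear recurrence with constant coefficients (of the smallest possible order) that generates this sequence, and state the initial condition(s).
Look for the lowest-order linear relation among consecutive terms.
Observation: z(n) - 1·z(n-1) - (-1)·z(n-2) = 0 holds for the shown terms, and no order-1 relation z(n) = α·z(n-1) + β fits.
Check at n=3: 1·1 + (-1)·2 = -1. ✓

z(n) = z(n-1) - z(n-2), z(0) = 1, z(1) = 2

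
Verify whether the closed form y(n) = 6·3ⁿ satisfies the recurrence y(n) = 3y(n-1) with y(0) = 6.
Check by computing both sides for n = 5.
From the recurrence with y(0) = 6:
  y(0) = 6, y(1) = 18, y(2) = 54, y(3) = 162, y(4) = 486, y(5) = 1458
  so the recurrence gives y(5) = 1458.
From the proposed closed form y(n) = 6·3ⁿ:
  y(5) = 1458.
Both sides give 1458 at n = 5, and the initial condition(s) match, so the closed form is consistent.

Yes, the closed form is correct.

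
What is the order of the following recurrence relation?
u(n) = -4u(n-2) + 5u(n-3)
The order is the largest lag k for which u(n-k) appears. Here the deepest term is u(n-3), so the order is 3.

Order 3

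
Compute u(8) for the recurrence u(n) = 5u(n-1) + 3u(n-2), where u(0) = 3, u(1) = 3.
Computing the sequence terms:
3, 3, 24, 129, 717, 3972, 22011, 121971, 675888

675888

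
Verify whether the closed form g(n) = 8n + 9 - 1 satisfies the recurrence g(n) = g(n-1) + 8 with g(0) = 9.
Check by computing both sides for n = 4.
From the recurrence with g(0) = 9:
  g(0) = 9, g(1) = 17, g(2) = 25, g(3) = 33, g(4) = 41
  so the recurrence gives g(4) = 41.
From the proposed closed form g(n) = 8n + 9 - 1:
  g(4) = 40.
The recurrence gives 41 but the closed form gives 40, so the closed form does not satisfy the recurrence.

No, the closed form is incorrect.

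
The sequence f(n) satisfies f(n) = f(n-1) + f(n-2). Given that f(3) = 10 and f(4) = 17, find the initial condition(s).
Work backwards using f(k) = f(k+2) - f(k+1):
f(2) = f(4) - f(3) = 17 - 10 = 7
f(1) = f(3) - f(2) = 10 - 7 = 3
f(0) = f(2) - f(1) = 7 - 3 = 4

f(0) = 4, f(1) = 3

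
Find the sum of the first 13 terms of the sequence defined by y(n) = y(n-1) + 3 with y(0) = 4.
Computing the sequence terms: 4, 7, 10, 13, 16, 19, 22, 25, 28, 31, 34, 37, 40
Adding these values together:

286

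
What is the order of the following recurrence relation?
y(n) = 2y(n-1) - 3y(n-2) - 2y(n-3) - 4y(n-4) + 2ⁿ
The order is the largest lag k for which y(n-k) appears. Here the deepest term is y(n-4) (the 2ⁿ term is non-homogeneous and does not affect the order), so the order is 4.

Order 4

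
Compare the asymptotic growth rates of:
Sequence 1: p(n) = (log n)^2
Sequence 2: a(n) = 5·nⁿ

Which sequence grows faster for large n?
Comparing growth rates:
Growth-rate hierarchy: log n ≺ any polynomial ≺ any exponential cⁿ (c>1) ≺ n! ≺ nⁿ.
super-exponential nⁿ dominates polylogarithmic (log n)^2 asymptotically.

a(n) grows faster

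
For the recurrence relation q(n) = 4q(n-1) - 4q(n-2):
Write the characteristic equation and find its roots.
Substitute q(n) = rⁿ and divide through by rⁿ⁻²: r² - 4r + 4 = 0
Factor: (r - 2)² = 0, so r = 2 (double root).
General solution: q(n) = (A + Bn)·2ⁿ

Characteristic: r² - 4r + 4 = 0, Roots: r = 2 (double root)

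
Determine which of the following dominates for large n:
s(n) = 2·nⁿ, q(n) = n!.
Comparing growth rates:
Growth-rate hierarchy: log n ≺ any polynomial ≺ any exponential cⁿ (c>1) ≺ n! ≺ nⁿ.
super-exponential nⁿ dominates factorial asymptotically.

s(n) grows faster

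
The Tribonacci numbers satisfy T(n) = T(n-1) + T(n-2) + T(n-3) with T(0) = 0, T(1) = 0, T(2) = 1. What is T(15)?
Computing the sequence terms:
0, 0, 1, 1, 2, 4, 7, 13, 24, 44, 81, 149, 274, 504, 927, 1705

1705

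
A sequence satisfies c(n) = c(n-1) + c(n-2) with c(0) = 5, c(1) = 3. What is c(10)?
Computing the sequence terms:
5, 3, 8, 11, 19, 30, 49, 79, 128, 207, 335

335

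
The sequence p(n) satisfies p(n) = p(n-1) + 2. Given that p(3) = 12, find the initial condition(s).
p(3) = p(0) + 3·2, so p(0) = 12 - 6 = 6.

p(0) = 6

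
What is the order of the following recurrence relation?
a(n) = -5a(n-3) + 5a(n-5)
The order is the largest lag k for which a(n-k) appears. Here the deepest term is a(n-5), so the order is 5.

Order 5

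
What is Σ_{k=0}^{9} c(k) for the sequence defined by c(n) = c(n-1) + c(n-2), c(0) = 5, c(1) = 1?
Computing the sequence terms: 5, 1, 6, 7, 13, 20, 33, 53, 86, 139
Adding these values together:

363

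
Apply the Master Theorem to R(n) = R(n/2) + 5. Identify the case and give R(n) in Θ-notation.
Master Theorem template: R(n) = a·R(n/b) + f(n).
Here: a=1, b=2, f(n)=5
Compute log_b(a) = log_2(1) = 0.
f(n) = 5 = Θ(1). Case 2: R(n) = Θ(log n).

Case 2: R(n) = Θ(log n)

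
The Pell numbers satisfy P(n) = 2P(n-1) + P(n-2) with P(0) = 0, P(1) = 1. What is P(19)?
Computing the sequence terms:
0, 1, 2, 5, 12, 29, 70, 169, 408, 985, 2378, 5741, 13860, 33461, 80782, 195025, 470832, 1136689, 2744210, 6625109

6625109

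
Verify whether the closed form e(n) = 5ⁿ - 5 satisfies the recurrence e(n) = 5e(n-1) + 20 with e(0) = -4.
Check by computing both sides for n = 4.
From the recurrence with e(0) = -4:
  e(0) = -4, e(1) = 0, e(2) = 20, e(3) = 120, e(4) = 620
  so the recurrence gives e(4) = 620.
From the proposed closed form e(n) = 5ⁿ - 5:
  e(4) = 620.
Both sides give 620 at n = 4, and the initial condition(s) match, so the closed form is consistent.

Yes, the closed form is correct.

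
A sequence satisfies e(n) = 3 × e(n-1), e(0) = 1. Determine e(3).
Computing step by step:
e(0) = 1
e(1) = 3 × 1 = 3
e(2) = 3 × 3 = 9
e(3) = 3 × 9 = 27

27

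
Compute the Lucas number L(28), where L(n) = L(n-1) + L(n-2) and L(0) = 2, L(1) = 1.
Computing the sequence terms:
2, 1, 3, 4, 7, 11, 18, 29, 47, 76, 123, 199, 322, 521, 843, 1364, 2207, 3571, 5778, 9349, 15127, 24476, 39603, 64079, 103682, 167761, 271443, 439204, 710647

710647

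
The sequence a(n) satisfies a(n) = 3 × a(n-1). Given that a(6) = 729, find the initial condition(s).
In general a(n) = 3ⁿ · a(0). At n = 6: a(0) = a(6) / 3^6 = 729 / 729 = 1.

a(0) = 1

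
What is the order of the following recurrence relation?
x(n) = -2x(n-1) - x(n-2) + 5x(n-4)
The order is the largest lag k for which x(n-k) appears. Here the deepest term is x(n-4), so the order is 4.

Order 4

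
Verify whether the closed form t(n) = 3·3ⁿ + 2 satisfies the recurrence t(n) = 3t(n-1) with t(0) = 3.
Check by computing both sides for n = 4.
From the recurrence with t(0) = 3:
  t(0) = 3, t(1) = 9, t(2) = 27, t(3) = 81, t(4) = 243
  so the recurrence gives t(4) = 243.
From the proposed closed form t(n) = 3·3ⁿ + 2:
  t(4) = 245.
The recurrence gives 243 but the closed form gives 245, so the closed form does not satisfy the recurrence.

No, the closed form is incorrect.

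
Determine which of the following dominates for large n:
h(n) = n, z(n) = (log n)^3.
Comparing growth rates:
Growth-rate hierarchy: log n ≺ any polynomial ≺ any exponential cⁿ (c>1) ≺ n! ≺ nⁿ.
polynomial degree 1 dominates polylogarithmic (log n)^3 asymptotically.

h(n) grows faster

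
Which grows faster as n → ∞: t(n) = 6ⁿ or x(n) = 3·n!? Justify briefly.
Comparing growth rates:
Growth-rate hierarchy: log n ≺ any polynomial ≺ any exponential cⁿ (c>1) ≺ n! ≺ nⁿ.
factorial dominates exponential base 6 asymptotically.

x(n) grows faster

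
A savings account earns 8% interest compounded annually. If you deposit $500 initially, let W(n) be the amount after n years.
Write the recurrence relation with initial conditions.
Each year the balance grows by 8%, i.e. is multiplied by 1 + 8/100 = 1.08, so W(n) = 1.08 × W(n-1). The initial deposit gives W(0) = 500.
Unrolling gives the closed form W(n) = 500 × (1.08)ⁿ.

W(n) = 1.08 × W(n-1), W(0) = 500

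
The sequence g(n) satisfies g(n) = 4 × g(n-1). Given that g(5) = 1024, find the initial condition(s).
In general g(n) = 4ⁿ · g(0). At n = 5: g(0) = g(5) / 4^5 = 1024 / 1024 = 1.

g(0) = 1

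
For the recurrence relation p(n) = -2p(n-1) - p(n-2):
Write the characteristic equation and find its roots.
Substitute p(n) = rⁿ and divide through by rⁿ⁻²: r² + 2r + 1 = 0
Factor: (r + 1)² = 0, so r = -1 (double root).
General solution: p(n) = (A + Bn)·(-1)ⁿ

Characteristic: r² + 2r + 1 = 0, Roots: r = -1 (double root)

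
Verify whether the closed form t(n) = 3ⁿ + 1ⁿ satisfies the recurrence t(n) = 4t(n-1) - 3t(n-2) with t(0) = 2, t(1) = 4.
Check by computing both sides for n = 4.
From the recurrence with t(0) = 2, t(1) = 4:
  t(0) = 2, t(1) = 4, t(2) = 10, t(3) = 28, t(4) = 82
  so the recurrence gives t(4) = 82.
From the proposed closed form t(n) = 3ⁿ + 1ⁿ:
  t(4) = 82.
Both sides give 82 at n = 4, and the initial condition(s) match, so the closed form is consistent.

Yes, the closed form is correct.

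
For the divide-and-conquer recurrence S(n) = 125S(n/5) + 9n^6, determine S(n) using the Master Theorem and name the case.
Master Theorem template: S(n) = a·S(n/b) + f(n).
Here: a=125, b=5, f(n)=9n^6
Compute log_b(a) = log_5(125) = 3.
f(n) = 9n^6 = Ω(n^(3+ε)) with ε = 3, and the regularity condition holds (a·f(n/b) = (a/b^6)·f(n) with a/b^6 = 5^-3 < 1). Case 3: S(n) = Θ(f(n)) = Θ(n^6).

Case 3: S(n) = Θ(n^6)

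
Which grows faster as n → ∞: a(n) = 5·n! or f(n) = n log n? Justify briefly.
Comparing growth rates:
Growth-rate hierarchy: log n ≺ any polynomial ≺ any exponential cⁿ (c>1) ≺ n! ≺ nⁿ.
factorial dominates polynomial degree 1 (with log factor) asymptotically.

a(n) grows faster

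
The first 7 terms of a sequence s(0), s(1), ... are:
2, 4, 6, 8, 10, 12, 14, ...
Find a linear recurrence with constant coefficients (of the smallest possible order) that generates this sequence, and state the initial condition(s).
Look for the lowest-order linear relation among consecutive terms.
Observation: consecutive differences are constant (= 2).
Check at n=2: 1·4 + 2 = 6. ✓

s(n) = s(n-1) + 2, s(0) = 2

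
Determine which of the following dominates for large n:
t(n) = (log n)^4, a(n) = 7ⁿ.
Comparing growth rates:
Growth-rate hierarchy: log n ≺ any polynomial ≺ any exponential cⁿ (c>1) ≺ n! ≺ nⁿ.
exponential base 7 dominates polylogarithmic (log n)^4 asymptotically.

a(n) grows faster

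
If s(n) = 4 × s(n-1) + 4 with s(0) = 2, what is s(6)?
Computing step by step:
s(0) = 2
s(1) = 4 × 2 + 4 = 12
s(2) = 4 × 12 + 4 = 52
s(3) = 4 × 52 + 4 = 212
s(4) = 4 × 212 + 4 = 852
s(5) = 4 × 852 + 4 = 3412
s(6) = 4 × 3412 + 4 = 13652

13652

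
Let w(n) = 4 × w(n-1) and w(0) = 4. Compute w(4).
Computing step by step:
w(0) = 4
w(1) = 4 × 4 = 16
w(2) = 4 × 16 = 64
w(3) = 4 × 64 = 256
w(4) = 4 × 256 = 1024

1024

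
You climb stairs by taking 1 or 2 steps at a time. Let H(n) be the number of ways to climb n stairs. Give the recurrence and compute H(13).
Condition on the size of the last step (1 to 2): before it there were n-1, …, n-2 stairs climbed, and these cases are disjoint, so H(n) = H(n-1) + H(n-2) (Fibonacci-type sequence).
Initial conditions by direct count (compositions of i into parts ≤ 2): H(1) = 1; H(2) = 2.
Iterating the recurrence: H(3) = 3, H(4) = 5, H(5) = 8, H(6) = 13, H(7) = 21, H(8) = 34, H(9) = 55, H(10) = 89, H(11) = 144, H(12) = 233, H(13) = 377.

H(n) = H(n-1) + H(n-2), H(1) = 1, H(2) = 2; H(13) = 377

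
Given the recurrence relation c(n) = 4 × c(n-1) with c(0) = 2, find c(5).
Computing step by step:
c(0) = 2
c(1) = 4 × 2 = 8
c(2) = 4 × 8 = 32
c(3) = 4 × 32 = 128
c(4) = 4 × 128 = 512
c(5) = 4 × 512 = 2048

2048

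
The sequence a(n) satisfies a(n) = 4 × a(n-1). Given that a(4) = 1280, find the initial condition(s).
In general a(n) = 4ⁿ · a(0). At n = 4: a(0) = a(4) / 4^4 = 1280 / 256 = 5.

a(0) = 5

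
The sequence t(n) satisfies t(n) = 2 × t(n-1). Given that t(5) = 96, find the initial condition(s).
In general t(n) = 2ⁿ · t(0). At n = 5: t(0) = t(5) / 2^5 = 96 / 32 = 3.

t(0) = 3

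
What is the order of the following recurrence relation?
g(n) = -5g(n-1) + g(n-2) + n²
The order is the largest lag k for which g(n-k) appears. Here the deepest term is g(n-2) (the n² term is non-homogeneous and does not affect the order), so the order is 2.

Order 2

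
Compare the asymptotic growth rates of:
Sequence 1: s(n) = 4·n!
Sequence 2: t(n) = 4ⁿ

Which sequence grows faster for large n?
Comparing growth rates:
Growth-rate hierarchy: log n ≺ any polynomial ≺ any exponential cⁿ (c>1) ≺ n! ≺ nⁿ.
factorial dominates exponential base 4 asymptotically.

s(n) grows faster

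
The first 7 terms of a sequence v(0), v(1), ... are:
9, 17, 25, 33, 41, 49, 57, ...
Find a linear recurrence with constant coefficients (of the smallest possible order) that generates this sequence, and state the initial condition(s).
Look for the lowest-order linear relation among consecutive terms.
Observation: consecutive differences are constant (= 8).
Check at n=2: 1·17 + 8 = 25. ✓

v(n) = v(n-1) + 8, v(0) = 9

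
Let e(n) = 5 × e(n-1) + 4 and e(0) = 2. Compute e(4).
Computing step by step:
e(0) = 2
e(1) = 5 × 2 + 4 = 14
e(2) = 5 × 14 + 4 = 74
e(3) = 5 × 74 + 4 = 374
e(4) = 5 × 374 + 4 = 1874

1874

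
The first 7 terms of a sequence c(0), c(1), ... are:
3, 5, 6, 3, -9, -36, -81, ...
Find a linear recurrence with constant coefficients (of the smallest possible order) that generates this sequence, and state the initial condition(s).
Look for the lowest-order linear relation among consecutive terms.
Observation: c(n) - 3·c(n-1) - (-3)·c(n-2) = 0 holds for the shown terms, and no order-1 relation c(n) = α·c(n-1) + β fits.
Check at n=3: 3·6 + (-3)·5 = 3. ✓

c(n) = 3c(n-1) - 3c(n-2), c(0) = 3, c(1) = 5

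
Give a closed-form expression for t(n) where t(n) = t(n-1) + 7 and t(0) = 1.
Recurrence: t(n) = t(n-1) + 7, initial: t(0) = 1.
Each step adds 7, so t(n) = t(0) + 7n = 7n + 1.

t(n) = 7n + 1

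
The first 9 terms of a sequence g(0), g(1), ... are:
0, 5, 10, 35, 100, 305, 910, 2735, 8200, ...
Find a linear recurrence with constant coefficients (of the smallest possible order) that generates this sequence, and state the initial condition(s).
Look for the lowest-order linear relation among consecutive terms.
Observation: g(n) - 2·g(n-1) - (3)·g(n-2) = 0 holds for the shown terms, and no order-1 relation g(n) = α·g(n-1) + β fits.
Check at n=3: 2·10 + (3)·5 = 35. ✓

g(n) = 2g(n-1) + 3g(n-2), g(0) = 0, g(1) = 5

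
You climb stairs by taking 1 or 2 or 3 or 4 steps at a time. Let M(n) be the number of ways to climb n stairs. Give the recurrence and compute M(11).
Condition on the size of the last step (1 to 4): before it there were n-1, …, n-4 stairs climbed, and these cases are disjoint, so M(n) = M(n-1) + M(n-2) + M(n-3) + M(n-4) (order-4 linear recurrence).
Initial conditions by direct count (compositions of i into parts ≤ 4): M(1) = 1; M(2) = 2; M(3) = 4; M(4) = 8.
Iterating the recurrence: M(5) = 15, M(6) = 29, M(7) = 56, M(8) = 108, M(9) = 208, M(10) = 401, M(11) = 773.

M(n) = M(n-1) + M(n-2) + M(n-3) + M(n-4), M(1) = 1, M(2) = 2, M(3) = 4, M(4) = 8; M(11) = 773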